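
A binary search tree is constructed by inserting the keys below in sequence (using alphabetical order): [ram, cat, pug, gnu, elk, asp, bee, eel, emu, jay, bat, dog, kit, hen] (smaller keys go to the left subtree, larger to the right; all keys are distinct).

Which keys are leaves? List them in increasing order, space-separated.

Insert ram: tree is empty, so ram becomes the root.
Insert cat: cat < ram → go left. Place as left child of ram.
Insert pug: pug < ram → go left; pug > cat → go right. Place as right child of cat.
Insert gnu: gnu < ram → go left; gnu > cat → go right; gnu < pug → go left. Place as left child of pug.
Insert elk: elk < ram → go left; elk > cat → go right; elk < pug → go left; elk < gnu → go left. Place as left child of gnu.
Insert asp: asp < ram → go left; asp < cat → go left. Place as left child of cat.
Insert bee: bee < ram → go left; bee < cat → go left; bee > asp → go right. Place as right child of asp.
Insert eel: eel < ram → go left; eel > cat → go right; eel < pug → go left; eel < gnu → go left; eel < elk → go left. Place as left child of elk.
Insert emu: emu < ram → go left; emu > cat → go right; emu < pug → go left; emu < gnu → go left; emu > elk → go right. Place as right child of elk.
Insert jay: jay < ram → go left; jay > cat → go right; jay < pug → go left; jay > gnu → go right. Place as right child of gnu.
Insert bat: bat < ram → go left; bat < cat → go left; bat > asp → go right; bat < bee → go left. Place as left child of bee.
Insert dog: dog < ram → go left; dog > cat → go right; dog < pug → go left; dog < gnu → go left; dog < elk → go left; dog < eel → go left. Place as left child of eel.
Insert kit: kit < ram → go left; kit > cat → go right; kit < pug → go left; kit > gnu → go right; kit > jay → go right. Place as right child of jay.
Insert hen: hen < ram → go left; hen > cat → go right; hen < pug → go left; hen > gnu → go right; hen < jay → go left. Place as left child of jay.

bat dog emu hen kit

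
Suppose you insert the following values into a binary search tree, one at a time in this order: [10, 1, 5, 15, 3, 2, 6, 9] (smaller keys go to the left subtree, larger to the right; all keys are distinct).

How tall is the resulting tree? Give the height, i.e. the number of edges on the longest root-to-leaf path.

4

10: root
1: left child of 10 (depth 1)
5: right child of 1 (depth 2)
15: right child of 10 (depth 1)
3: left child of 5 (depth 3)
2: left child of 3 (depth 4)
6: right child of 5 (depth 3)
9: right child of 6 (depth 4)

The deepest node is 2 at depth 4.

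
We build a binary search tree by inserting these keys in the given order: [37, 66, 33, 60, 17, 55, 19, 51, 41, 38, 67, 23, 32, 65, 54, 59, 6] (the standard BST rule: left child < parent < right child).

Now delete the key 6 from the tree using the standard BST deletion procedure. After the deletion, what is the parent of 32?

Insert 37: tree is empty, so 37 becomes the root.
Insert 66: 66 > 37 → go right. Place as right child of 37.
Insert 33: 33 < 37 → go left. Place as left child of 37.
Insert 60: 60 > 37 → go right; 60 < 66 → go left. Place as left child of 66.
Insert 17: 17 < 37 → go left; 17 < 33 → go left. Place as left child of 33.
Insert 55: 55 > 37 → go right; 55 < 66 → go left; 55 < 60 → go left. Place as left child of 60.
Insert 19: 19 < 37 → go left; 19 < 33 → go left; 19 > 17 → go right. Place as right child of 17.
Insert 51: 51 > 37 → go right; 51 < 66 → go left; 51 < 60 → go left; 51 < 55 → go left. Place as left child of 55.
Insert 41: 41 > 37 → go right; 41 < 66 → go left; 41 < 60 → go left; 41 < 55 → go left; 41 < 51 → go left. Place as left child of 51.
Insert 38: 38 > 37 → go right; 38 < 66 → go left; 38 < 60 → go left; 38 < 55 → go left; 38 < 51 → go left; 38 < 41 → go left. Place as left child of 41.
Insert 67: 67 > 37 → go right; 67 > 66 → go right. Place as right child of 66.
Insert 23: 23 < 37 → go left; 23 < 33 → go left; 23 > 17 → go right; 23 > 19 → go right. Place as right child of 19.
Insert 32: 32 < 37 → go left; 32 < 33 → go left; 32 > 17 → go right; 32 > 19 → go right; 32 > 23 → go right. Place as right child of 23.
Insert 65: 65 > 37 → go right; 65 < 66 → go left; 65 > 60 → go right. Place as right child of 60.
Insert 54: 54 > 37 → go right; 54 < 66 → go left; 54 < 60 → go left; 54 < 55 → go left; 54 > 51 → go right. Place as right child of 51.
Insert 59: 59 > 37 → go right; 59 < 66 → go left; 59 < 60 → go left; 59 > 55 → go right. Place as right child of 55.
Insert 6: 6 < 37 → go left; 6 < 33 → go left; 6 < 17 → go left. Place as left child of 17.

Delete 6 (at most one child — splice it out).
After deletion, 32's parent is 23.

23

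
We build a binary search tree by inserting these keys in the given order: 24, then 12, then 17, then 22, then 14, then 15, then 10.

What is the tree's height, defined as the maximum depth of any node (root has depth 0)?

Insert 24: tree is empty, so 24 becomes the root.
Insert 12: 12 < 24 → go left. Place as left child of 24.
Insert 17: 17 < 24 → go left; 17 > 12 → go right. Place as right child of 12.
Insert 22: 22 < 24 → go left; 22 > 12 → go right; 22 > 17 → go right. Place as right child of 17.
Insert 14: 14 < 24 → go left; 14 > 12 → go right; 14 < 17 → go left. Place as left child of 17.
Insert 15: 15 < 24 → go left; 15 > 12 → go right; 15 < 17 → go left; 15 > 14 → go right. Place as right child of 14.
Insert 10: 10 < 24 → go left; 10 < 12 → go left. Place as left child of 12.

The deepest node is 15 at depth 4.

4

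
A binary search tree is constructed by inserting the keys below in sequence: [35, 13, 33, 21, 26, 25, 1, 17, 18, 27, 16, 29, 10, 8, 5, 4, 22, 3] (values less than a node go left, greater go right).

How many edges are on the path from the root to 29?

6

Resulting structure (node: left, right):
  35: L=13, R=–
  13: L=1, R=33
  33: L=21, R=–
  21: L=17, R=26
  26: L=25, R=27
  25: L=22, R=–
  1: L=–, R=10
  17: L=16, R=18
  18: L=–, R=–
  27: L=–, R=29
  16: L=–, R=–
  29: L=–, R=–
  10: L=8, R=–
  8: L=5, R=–
  5: L=4, R=–
  4: L=3, R=–
  22: L=–, R=–
  3: L=–, R=–

Path to 29: 35 → 13 → 33 → 21 → 26 → 27 → 29, which is 6 edges.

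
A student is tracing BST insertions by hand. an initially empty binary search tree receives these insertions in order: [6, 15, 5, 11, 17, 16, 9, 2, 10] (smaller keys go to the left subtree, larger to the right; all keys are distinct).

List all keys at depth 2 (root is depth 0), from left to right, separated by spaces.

2 11 17

6: root
15: right child of 6 (depth 1)
5: left child of 6 (depth 1)
11: left child of 15 (depth 2)
17: right child of 15 (depth 2)
16: left child of 17 (depth 3)
9: left child of 11 (depth 3)
2: left child of 5 (depth 2)
10: right child of 9 (depth 4)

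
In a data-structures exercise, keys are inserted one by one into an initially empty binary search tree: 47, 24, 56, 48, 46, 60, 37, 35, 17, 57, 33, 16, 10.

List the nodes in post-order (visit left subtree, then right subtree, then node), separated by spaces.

Insert 47: tree is empty, so 47 becomes the root.
Insert 24: 24 < 47 → go left. Place as left child of 47.
Insert 56: 56 > 47 → go right. Place as right child of 47.
Insert 48: 48 > 47 → go right; 48 < 56 → go left. Place as left child of 56.
Insert 46: 46 < 47 → go left; 46 > 24 → go right. Place as right child of 24.
Insert 60: 60 > 47 → go right; 60 > 56 → go right. Place as right child of 56.
Insert 37: 37 < 47 → go left; 37 > 24 → go right; 37 < 46 → go left. Place as left child of 46.
Insert 35: 35 < 47 → go left; 35 > 24 → go right; 35 < 46 → go left; 35 < 37 → go left. Place as left child of 37.
Insert 17: 17 < 47 → go left; 17 < 24 → go left. Place as left child of 24.
Insert 57: 57 > 47 → go right; 57 > 56 → go right; 57 < 60 → go left. Place as left child of 60.
Insert 33: 33 < 47 → go left; 33 > 24 → go right; 33 < 46 → go left; 33 < 37 → go left; 33 < 35 → go left. Place as left child of 35.
Insert 16: 16 < 47 → go left; 16 < 24 → go left; 16 < 17 → go left. Place as left child of 17.
Insert 10: 10 < 47 → go left; 10 < 24 → go left; 10 < 17 → go left; 10 < 16 → go left. Place as left child of 16.

10 16 17 33 35 37 46 24 48 57 60 56 47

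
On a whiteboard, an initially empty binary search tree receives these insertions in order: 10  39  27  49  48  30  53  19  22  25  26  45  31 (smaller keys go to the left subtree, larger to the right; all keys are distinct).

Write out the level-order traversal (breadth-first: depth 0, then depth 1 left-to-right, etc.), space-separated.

10 39 27 49 19 30 48 53 22 31 45 25 26

10: root
39: right child of 10 (depth 1)
27: left child of 39 (depth 2)
49: right child of 39 (depth 2)
48: left child of 49 (depth 3)
30: right child of 27 (depth 3)
53: right child of 49 (depth 3)
19: left child of 27 (depth 3)
22: right child of 19 (depth 4)
25: right child of 22 (depth 5)
26: right child of 25 (depth 6)
45: left child of 48 (depth 4)
31: right child of 30 (depth 4)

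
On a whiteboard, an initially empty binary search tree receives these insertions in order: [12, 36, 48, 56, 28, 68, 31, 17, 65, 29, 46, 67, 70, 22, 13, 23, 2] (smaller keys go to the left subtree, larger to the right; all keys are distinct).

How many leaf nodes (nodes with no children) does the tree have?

7

12: root
36: right child of 12 (depth 1)
48: right child of 36 (depth 2)
56: right child of 48 (depth 3)
28: left child of 36 (depth 2)
68: right child of 56 (depth 4)
31: right child of 28 (depth 3)
17: left child of 28 (depth 3)
65: left child of 68 (depth 5)
29: left child of 31 (depth 4)
46: left child of 48 (depth 3)
67: right child of 65 (depth 6)
70: right child of 68 (depth 5)
22: right child of 17 (depth 4)
13: left child of 17 (depth 4)
23: right child of 22 (depth 5)
2: left child of 12 (depth 1)

Leaves: 2, 13, 23, 29, 46, 67, 70 — 7 in total.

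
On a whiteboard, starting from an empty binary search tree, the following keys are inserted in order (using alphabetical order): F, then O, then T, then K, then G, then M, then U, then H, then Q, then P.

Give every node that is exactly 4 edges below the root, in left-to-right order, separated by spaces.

H P

F: root
O: right child of F (depth 1)
T: right child of O (depth 2)
K: left child of O (depth 2)
G: left child of K (depth 3)
M: right child of K (depth 3)
U: right child of T (depth 3)
H: right child of G (depth 4)
Q: left child of T (depth 3)
P: left child of Q (depth 4)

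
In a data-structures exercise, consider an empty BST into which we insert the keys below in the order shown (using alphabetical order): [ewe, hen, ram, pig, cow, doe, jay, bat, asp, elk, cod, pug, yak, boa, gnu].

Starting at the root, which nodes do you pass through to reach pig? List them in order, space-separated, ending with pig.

Insert ewe: tree is empty, so ewe becomes the root.
Insert hen: hen > ewe → go right. Place as right child of ewe.
Insert ram: ram > ewe → go right; ram > hen → go right. Place as right child of hen.
Insert pig: pig > ewe → go right; pig > hen → go right; pig < ram → go left. Place as left child of ram.
Insert cow: cow < ewe → go left. Place as left child of ewe.
Insert doe: doe < ewe → go left; doe > cow → go right. Place as right child of cow.
Insert jay: jay > ewe → go right; jay > hen → go right; jay < ram → go left; jay < pig → go left. Place as left child of pig.
Insert bat: bat < ewe → go left; bat < cow → go left. Place as left child of cow.
Insert asp: asp < ewe → go left; asp < cow → go left; asp < bat → go left. Place as left child of bat.
Insert elk: elk < ewe → go left; elk > cow → go right; elk > doe → go right. Place as right child of doe.
Insert cod: cod < ewe → go left; cod < cow → go left; cod > bat → go right. Place as right child of bat.
Insert pug: pug > ewe → go right; pug > hen → go right; pug < ram → go left; pug > pig → go right. Place as right child of pig.
Insert yak: yak > ewe → go right; yak > hen → go right; yak > ram → go right. Place as right child of ram.
Insert boa: boa < ewe → go left; boa < cow → go left; boa > bat → go right; boa < cod → go left. Place as left child of cod.
Insert gnu: gnu > ewe → go right; gnu < hen → go left. Place as left child of hen.

ewe hen ram pig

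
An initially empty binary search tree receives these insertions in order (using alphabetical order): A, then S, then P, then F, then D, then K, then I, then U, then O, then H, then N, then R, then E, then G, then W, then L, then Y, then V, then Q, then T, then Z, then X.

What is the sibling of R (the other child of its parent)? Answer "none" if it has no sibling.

F

A: root
S: right child of A (depth 1)
P: left child of S (depth 2)
F: left child of P (depth 3)
D: left child of F (depth 4)
K: right child of F (depth 4)
I: left child of K (depth 5)
U: right child of S (depth 2)
O: right child of K (depth 5)
H: left child of I (depth 6)
N: left child of O (depth 6)
R: right child of P (depth 3)
E: right child of D (depth 5)
G: left child of H (depth 7)
W: right child of U (depth 3)
L: left child of N (depth 7)
Y: right child of W (depth 4)
V: left child of W (depth 4)
Q: left child of R (depth 4)
T: left child of U (depth 3)
Z: right child of Y (depth 5)
X: left child of Y (depth 5)

R's parent is P; the other child of P is F.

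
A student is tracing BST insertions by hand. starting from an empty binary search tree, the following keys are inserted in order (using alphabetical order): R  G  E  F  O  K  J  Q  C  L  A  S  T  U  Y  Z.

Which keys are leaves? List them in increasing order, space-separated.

R: root
G: left child of R (depth 1)
E: left child of G (depth 2)
F: right child of E (depth 3)
O: right child of G (depth 2)
K: left child of O (depth 3)
J: left child of K (depth 4)
Q: right child of O (depth 3)
C: left child of E (depth 3)
L: right child of K (depth 4)
A: left child of C (depth 4)
S: right child of R (depth 1)
T: right child of S (depth 2)
U: right child of T (depth 3)
Y: right child of U (depth 4)
Z: right child of Y (depth 5)

A F J L Q Z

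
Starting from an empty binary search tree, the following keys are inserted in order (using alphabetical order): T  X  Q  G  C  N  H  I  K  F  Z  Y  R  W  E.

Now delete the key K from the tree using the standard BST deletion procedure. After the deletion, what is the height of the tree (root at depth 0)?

5

Resulting structure (node: left, right):
  T: L=Q, R=X
  X: L=W, R=Z
  Q: L=G, R=R
  G: L=C, R=N
  C: L=–, R=F
  N: L=H, R=–
  H: L=–, R=I
  I: L=–, R=K
  K: L=–, R=–
  F: L=E, R=–
  Z: L=Y, R=–
  Y: L=–, R=–
  R: L=–, R=–
  W: L=–, R=–
  E: L=–, R=–

Delete K (at most one child — splice it out).
After deletion, deepest node is I at depth 5.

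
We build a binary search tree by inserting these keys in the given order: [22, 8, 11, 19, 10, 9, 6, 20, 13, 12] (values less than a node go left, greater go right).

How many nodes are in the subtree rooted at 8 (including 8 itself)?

22: root
8: left child of 22 (depth 1)
11: right child of 8 (depth 2)
19: right child of 11 (depth 3)
10: left child of 11 (depth 3)
9: left child of 10 (depth 4)
6: left child of 8 (depth 2)
20: right child of 19 (depth 4)
13: left child of 19 (depth 4)
12: left child of 13 (depth 5)

Subtree rooted at 8 contains: 8, 6, 11, 10, 9, 19, 13, 12, 20 — 9 nodes.

9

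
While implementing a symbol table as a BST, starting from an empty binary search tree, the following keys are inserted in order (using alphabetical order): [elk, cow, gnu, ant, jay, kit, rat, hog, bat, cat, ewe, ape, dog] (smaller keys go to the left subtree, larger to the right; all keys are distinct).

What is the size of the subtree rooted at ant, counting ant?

elk: root
cow: left child of elk (depth 1)
gnu: right child of elk (depth 1)
ant: left child of cow (depth 2)
jay: right child of gnu (depth 2)
kit: right child of jay (depth 3)
rat: right child of kit (depth 4)
hog: left child of jay (depth 3)
bat: right child of ant (depth 3)
cat: right child of bat (depth 4)
ewe: left child of gnu (depth 2)
ape: left child of bat (depth 4)
dog: right child of cow (depth 2)

Subtree rooted at ant contains: ant, bat, ape, cat — 4 nodes.

4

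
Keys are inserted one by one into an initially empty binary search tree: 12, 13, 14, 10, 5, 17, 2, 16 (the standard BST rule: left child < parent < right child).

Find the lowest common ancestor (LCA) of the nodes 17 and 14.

12: root
13: right child of 12 (depth 1)
14: right child of 13 (depth 2)
10: left child of 12 (depth 1)
5: left child of 10 (depth 2)
17: right child of 14 (depth 3)
2: left child of 5 (depth 3)
16: left child of 17 (depth 4)

Path to 17: 12 → 13 → 14 → 17
Path to 14: 12 → 13 → 14
14 lies on both paths and is an ancestor of the other node.

14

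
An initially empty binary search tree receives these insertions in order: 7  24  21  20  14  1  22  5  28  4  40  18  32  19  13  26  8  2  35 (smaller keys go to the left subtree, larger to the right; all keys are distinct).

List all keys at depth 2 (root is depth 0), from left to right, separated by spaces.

7: root
24: right child of 7 (depth 1)
21: left child of 24 (depth 2)
20: left child of 21 (depth 3)
14: left child of 20 (depth 4)
1: left child of 7 (depth 1)
22: right child of 21 (depth 3)
5: right child of 1 (depth 2)
28: right child of 24 (depth 2)
4: left child of 5 (depth 3)
40: right child of 28 (depth 3)
18: right child of 14 (depth 5)
32: left child of 40 (depth 4)
19: right child of 18 (depth 6)
13: left child of 14 (depth 5)
26: left child of 28 (depth 3)
8: left child of 13 (depth 6)
2: left child of 4 (depth 4)
35: right child of 32 (depth 5)

5 21 28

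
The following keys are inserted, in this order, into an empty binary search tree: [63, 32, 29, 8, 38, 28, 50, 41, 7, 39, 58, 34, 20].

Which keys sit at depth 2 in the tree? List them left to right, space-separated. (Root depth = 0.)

29 38

Resulting structure (node: left, right):
  63: L=32, R=–
  32: L=29, R=38
  29: L=8, R=–
  8: L=7, R=28
  38: L=34, R=50
  28: L=20, R=–
  50: L=41, R=58
  41: L=39, R=–
  7: L=–, R=–
  39: L=–, R=–
  58: L=–, R=–
  34: L=–, R=–
  20: L=–, R=–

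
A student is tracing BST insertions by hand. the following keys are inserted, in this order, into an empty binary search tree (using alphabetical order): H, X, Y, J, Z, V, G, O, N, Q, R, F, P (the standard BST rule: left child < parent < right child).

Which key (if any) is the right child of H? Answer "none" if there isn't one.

Insert H: tree is empty, so H becomes the root.
Insert X: X > H → go right. Place as right child of H.
Insert Y: Y > H → go right; Y > X → go right. Place as right child of X.
Insert J: J > H → go right; J < X → go left. Place as left child of X.
Insert Z: Z > H → go right; Z > X → go right; Z > Y → go right. Place as right child of Y.
Insert V: V > H → go right; V < X → go left; V > J → go right. Place as right child of J.
Insert G: G < H → go left. Place as left child of H.
Insert O: O > H → go right; O < X → go left; O > J → go right; O < V → go left. Place as left child of V.
Insert N: N > H → go right; N < X → go left; N > J → go right; N < V → go left; N < O → go left. Place as left child of O.
Insert Q: Q > H → go right; Q < X → go left; Q > J → go right; Q < V → go left; Q > O → go right. Place as right child of O.
Insert R: R > H → go right; R < X → go left; R > J → go right; R < V → go left; R > O → go right; R > Q → go right. Place as right child of Q.
Insert F: F < H → go left; F < G → go left. Place as left child of G.
Insert P: P > H → go right; P < X → go left; P > J → go right; P < V → go left; P > O → go right; P < Q → go left. Place as left child of Q.

X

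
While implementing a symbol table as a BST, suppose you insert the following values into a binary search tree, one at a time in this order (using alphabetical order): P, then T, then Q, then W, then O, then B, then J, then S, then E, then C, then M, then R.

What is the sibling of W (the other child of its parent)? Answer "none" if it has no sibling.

P: root
T: right child of P (depth 1)
Q: left child of T (depth 2)
W: right child of T (depth 2)
O: left child of P (depth 1)
B: left child of O (depth 2)
J: right child of B (depth 3)
S: right child of Q (depth 3)
E: left child of J (depth 4)
C: left child of E (depth 5)
M: right child of J (depth 4)
R: left child of S (depth 4)

W's parent is T; the other child of T is Q.

Q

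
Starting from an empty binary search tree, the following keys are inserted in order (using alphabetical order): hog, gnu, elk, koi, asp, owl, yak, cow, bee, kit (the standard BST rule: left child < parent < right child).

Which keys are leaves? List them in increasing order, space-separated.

Insert hog: tree is empty, so hog becomes the root.
Insert gnu: gnu < hog → go left. Place as left child of hog.
Insert elk: elk < hog → go left; elk < gnu → go left. Place as left child of gnu.
Insert koi: koi > hog → go right. Place as right child of hog.
Insert asp: asp < hog → go left; asp < gnu → go left; asp < elk → go left. Place as left child of elk.
Insert owl: owl > hog → go right; owl > koi → go right. Place as right child of koi.
Insert yak: yak > hog → go right; yak > koi → go right; yak > owl → go right. Place as right child of owl.
Insert cow: cow < hog → go left; cow < gnu → go left; cow < elk → go left; cow > asp → go right. Place as right child of asp.
Insert bee: bee < hog → go left; bee < gnu → go left; bee < elk → go left; bee > asp → go right; bee < cow → go left. Place as left child of cow.
Insert kit: kit > hog → go right; kit < koi → go left. Place as left child of koi.

bee kit yak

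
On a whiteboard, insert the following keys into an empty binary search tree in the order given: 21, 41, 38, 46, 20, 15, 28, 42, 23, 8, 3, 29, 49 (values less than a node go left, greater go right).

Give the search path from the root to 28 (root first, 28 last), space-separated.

Resulting structure (node: left, right):
  21: L=20, R=41
  41: L=38, R=46
  38: L=28, R=–
  46: L=42, R=49
  20: L=15, R=–
  15: L=8, R=–
  28: L=23, R=29
  42: L=–, R=–
  23: L=–, R=–
  8: L=3, R=–
  3: L=–, R=–
  29: L=–, R=–
  49: L=–, R=–

21 41 38 28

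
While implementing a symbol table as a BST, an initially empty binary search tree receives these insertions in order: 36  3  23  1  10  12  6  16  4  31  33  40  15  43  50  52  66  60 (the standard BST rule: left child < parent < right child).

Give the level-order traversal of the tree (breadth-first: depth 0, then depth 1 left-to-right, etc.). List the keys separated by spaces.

Insert 36: tree is empty, so 36 becomes the root.
Insert 3: 3 < 36 → go left. Place as left child of 36.
Insert 23: 23 < 36 → go left; 23 > 3 → go right. Place as right child of 3.
Insert 1: 1 < 36 → go left; 1 < 3 → go left. Place as left child of 3.
Insert 10: 10 < 36 → go left; 10 > 3 → go right; 10 < 23 → go left. Place as left child of 23.
Insert 12: 12 < 36 → go left; 12 > 3 → go right; 12 < 23 → go left; 12 > 10 → go right. Place as right child of 10.
Insert 6: 6 < 36 → go left; 6 > 3 → go right; 6 < 23 → go left; 6 < 10 → go left. Place as left child of 10.
Insert 16: 16 < 36 → go left; 16 > 3 → go right; 16 < 23 → go left; 16 > 10 → go right; 16 > 12 → go right. Place as right child of 12.
Insert 4: 4 < 36 → go left; 4 > 3 → go right; 4 < 23 → go left; 4 < 10 → go left; 4 < 6 → go left. Place as left child of 6.
Insert 31: 31 < 36 → go left; 31 > 3 → go right; 31 > 23 → go right. Place as right child of 23.
Insert 33: 33 < 36 → go left; 33 > 3 → go right; 33 > 23 → go right; 33 > 31 → go right. Place as right child of 31.
Insert 40: 40 > 36 → go right. Place as right child of 36.
Insert 15: 15 < 36 → go left; 15 > 3 → go right; 15 < 23 → go left; 15 > 10 → go right; 15 > 12 → go right; 15 < 16 → go left. Place as left child of 16.
Insert 43: 43 > 36 → go right; 43 > 40 → go right. Place as right child of 40.
Insert 50: 50 > 36 → go right; 50 > 40 → go right; 50 > 43 → go right. Place as right child of 43.
Insert 52: 52 > 36 → go right; 52 > 40 → go right; 52 > 43 → go right; 52 > 50 → go right. Place as right child of 50.
Insert 66: 66 > 36 → go right; 66 > 40 → go right; 66 > 43 → go right; 66 > 50 → go right; 66 > 52 → go right. Place as right child of 52.
Insert 60: 60 > 36 → go right; 60 > 40 → go right; 60 > 43 → go right; 60 > 50 → go right; 60 > 52 → go right; 60 < 66 → go left. Place as left child of 66.

36 3 40 1 23 43 10 31 50 6 12 33 52 4 16 66 15 60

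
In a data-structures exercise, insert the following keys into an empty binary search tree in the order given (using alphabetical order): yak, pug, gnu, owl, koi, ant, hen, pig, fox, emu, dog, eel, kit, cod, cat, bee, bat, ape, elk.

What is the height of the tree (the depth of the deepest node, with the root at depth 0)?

Insert yak: tree is empty, so yak becomes the root.
Insert pug: pug < yak → go left. Place as left child of yak.
Insert gnu: gnu < yak → go left; gnu < pug → go left. Place as left child of pug.
Insert owl: owl < yak → go left; owl < pug → go left; owl > gnu → go right. Place as right child of gnu.
Insert koi: koi < yak → go left; koi < pug → go left; koi > gnu → go right; koi < owl → go left. Place as left child of owl.
Insert ant: ant < yak → go left; ant < pug → go left; ant < gnu → go left. Place as left child of gnu.
Insert hen: hen < yak → go left; hen < pug → go left; hen > gnu → go right; hen < owl → go left; hen < koi → go left. Place as left child of koi.
Insert pig: pig < yak → go left; pig < pug → go left; pig > gnu → go right; pig > owl → go right. Place as right child of owl.
Insert fox: fox < yak → go left; fox < pug → go left; fox < gnu → go left; fox > ant → go right. Place as right child of ant.
Insert emu: emu < yak → go left; emu < pug → go left; emu < gnu → go left; emu > ant → go right; emu < fox → go left. Place as left child of fox.
Insert dog: dog < yak → go left; dog < pug → go left; dog < gnu → go left; dog > ant → go right; dog < fox → go left; dog < emu → go left. Place as left child of emu.
Insert eel: eel < yak → go left; eel < pug → go left; eel < gnu → go left; eel > ant → go right; eel < fox → go left; eel < emu → go left; eel > dog → go right. Place as right child of dog.
Insert kit: kit < yak → go left; kit < pug → go left; kit > gnu → go right; kit < owl → go left; kit < koi → go left; kit > hen → go right. Place as right child of hen.
Insert cod: cod < yak → go left; cod < pug → go left; cod < gnu → go left; cod > ant → go right; cod < fox → go left; cod < emu → go left; cod < dog → go left. Place as left child of dog.
Insert cat: cat < yak → go left; cat < pug → go left; cat < gnu → go left; cat > ant → go right; cat < fox → go left; cat < emu → go left; cat < dog → go left; cat < cod → go left. Place as left child of cod.
Insert bee: bee < yak → go left; bee < pug → go left; bee < gnu → go left; bee > ant → go right; bee < fox → go left; bee < emu → go left; bee < dog → go left; bee < cod → go left; bee < cat → go left. Place as left child of cat.
Insert bat: bat < yak → go left; bat < pug → go left; bat < gnu → go left; bat > ant → go right; bat < fox → go left; bat < emu → go left; bat < dog → go left; bat < cod → go left; bat < cat → go left; bat < bee → go left. Place as left child of bee.
Insert ape: ape < yak → go left; ape < pug → go left; ape < gnu → go left; ape > ant → go right; ape < fox → go left; ape < emu → go left; ape < dog → go left; ape < cod → go left; ape < cat → go left; ape < bee → go left; ape < bat → go left. Place as left child of bat.
Insert elk: elk < yak → go left; elk < pug → go left; elk < gnu → go left; elk > ant → go right; elk < fox → go left; elk < emu → go left; elk > dog → go right; elk > eel → go right. Place as right child of eel.

The deepest node is ape at depth 11.

11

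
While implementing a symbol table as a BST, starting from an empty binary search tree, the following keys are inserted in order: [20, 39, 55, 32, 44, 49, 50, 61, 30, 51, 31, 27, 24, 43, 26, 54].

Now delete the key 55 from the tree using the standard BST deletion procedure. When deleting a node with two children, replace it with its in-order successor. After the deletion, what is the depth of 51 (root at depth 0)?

6

20: root
39: right child of 20 (depth 1)
55: right child of 39 (depth 2)
32: left child of 39 (depth 2)
44: left child of 55 (depth 3)
49: right child of 44 (depth 4)
50: right child of 49 (depth 5)
61: right child of 55 (depth 3)
30: left child of 32 (depth 3)
51: right child of 50 (depth 6)
31: right child of 30 (depth 4)
27: left child of 30 (depth 4)
24: left child of 27 (depth 5)
43: left child of 44 (depth 4)
26: right child of 24 (depth 6)
54: right child of 51 (depth 7)

Delete 55 (two children — replace with in-order successor).
After deletion, path to 51: 20 → 39 → 61 → 44 → 49 → 50 → 51.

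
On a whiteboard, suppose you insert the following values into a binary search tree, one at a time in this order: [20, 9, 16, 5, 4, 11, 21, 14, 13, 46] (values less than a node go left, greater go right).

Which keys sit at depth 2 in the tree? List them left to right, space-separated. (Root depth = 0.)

20: root
9: left child of 20 (depth 1)
16: right child of 9 (depth 2)
5: left child of 9 (depth 2)
4: left child of 5 (depth 3)
11: left child of 16 (depth 3)
21: right child of 20 (depth 1)
14: right child of 11 (depth 4)
13: left child of 14 (depth 5)
46: right child of 21 (depth 2)

5 16 46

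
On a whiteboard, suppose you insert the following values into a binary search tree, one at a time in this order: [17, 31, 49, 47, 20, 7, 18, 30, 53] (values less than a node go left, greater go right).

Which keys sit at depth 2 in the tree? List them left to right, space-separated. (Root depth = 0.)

17: root
31: right child of 17 (depth 1)
49: right child of 31 (depth 2)
47: left child of 49 (depth 3)
20: left child of 31 (depth 2)
7: left child of 17 (depth 1)
18: left child of 20 (depth 3)
30: right child of 20 (depth 3)
53: right child of 49 (depth 3)

20 49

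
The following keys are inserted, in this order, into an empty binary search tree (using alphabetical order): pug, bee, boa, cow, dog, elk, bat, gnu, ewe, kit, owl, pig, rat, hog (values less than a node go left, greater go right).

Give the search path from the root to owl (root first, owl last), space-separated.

pug bee boa cow dog elk gnu kit owl

Resulting structure (node: left, right):
  pug: L=bee, R=rat
  bee: L=bat, R=boa
  boa: L=–, R=cow
  cow: L=–, R=dog
  dog: L=–, R=elk
  elk: L=–, R=gnu
  bat: L=–, R=–
  gnu: L=ewe, R=kit
  ewe: L=–, R=–
  kit: L=hog, R=owl
  owl: L=–, R=pig
  pig: L=–, R=–
  rat: L=–, R=–
  hog: L=–, R=–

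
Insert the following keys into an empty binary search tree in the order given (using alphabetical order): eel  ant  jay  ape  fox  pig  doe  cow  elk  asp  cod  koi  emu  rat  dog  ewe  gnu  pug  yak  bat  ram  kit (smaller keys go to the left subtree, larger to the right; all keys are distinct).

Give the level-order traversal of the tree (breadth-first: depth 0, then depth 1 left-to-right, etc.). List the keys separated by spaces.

eel: root
ant: left child of eel (depth 1)
jay: right child of eel (depth 1)
ape: right child of ant (depth 2)
fox: left child of jay (depth 2)
pig: right child of jay (depth 2)
doe: right child of ape (depth 3)
cow: left child of doe (depth 4)
elk: left child of fox (depth 3)
asp: left child of cow (depth 5)
cod: right child of asp (depth 6)
koi: left child of pig (depth 3)
emu: right child of elk (depth 4)
rat: right child of pig (depth 3)
dog: right child of doe (depth 4)
ewe: right child of emu (depth 5)
gnu: right child of fox (depth 3)
pug: left child of rat (depth 4)
yak: right child of rat (depth 4)
bat: left child of cod (depth 7)
ram: right child of pug (depth 5)
kit: left child of koi (depth 4)

eel ant jay ape fox pig doe elk gnu koi rat cow dog emu kit pug yak asp ewe ram cod bat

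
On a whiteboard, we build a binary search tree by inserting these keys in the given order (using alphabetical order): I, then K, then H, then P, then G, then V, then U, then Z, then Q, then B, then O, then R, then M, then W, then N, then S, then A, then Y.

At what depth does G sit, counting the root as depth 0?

2

Resulting structure (node: left, right):
  I: L=H, R=K
  K: L=–, R=P
  H: L=G, R=–
  P: L=O, R=V
  G: L=B, R=–
  V: L=U, R=Z
  U: L=Q, R=–
  Z: L=W, R=–
  Q: L=–, R=R
  B: L=A, R=–
  O: L=M, R=–
  R: L=–, R=S
  M: L=–, R=N
  W: L=–, R=Y
  N: L=–, R=–
  S: L=–, R=–
  A: L=–, R=–
  Y: L=–, R=–

Path to G: I → H → G, which is 2 edges.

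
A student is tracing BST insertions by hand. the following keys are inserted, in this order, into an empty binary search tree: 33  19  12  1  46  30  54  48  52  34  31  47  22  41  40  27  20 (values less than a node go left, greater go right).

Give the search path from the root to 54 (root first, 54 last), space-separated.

33 46 54

33: root
19: left child of 33 (depth 1)
12: left child of 19 (depth 2)
1: left child of 12 (depth 3)
46: right child of 33 (depth 1)
30: right child of 19 (depth 2)
54: right child of 46 (depth 2)
48: left child of 54 (depth 3)
52: right child of 48 (depth 4)
34: left child of 46 (depth 2)
31: right child of 30 (depth 3)
47: left child of 48 (depth 4)
22: left child of 30 (depth 3)
41: right child of 34 (depth 3)
40: left child of 41 (depth 4)
27: right child of 22 (depth 4)
20: left child of 22 (depth 4)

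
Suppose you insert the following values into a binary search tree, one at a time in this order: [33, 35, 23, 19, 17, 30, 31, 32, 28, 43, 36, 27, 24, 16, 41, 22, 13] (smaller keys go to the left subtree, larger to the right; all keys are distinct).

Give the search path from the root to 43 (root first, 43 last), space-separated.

33 35 43

33: root
35: right child of 33 (depth 1)
23: left child of 33 (depth 1)
19: left child of 23 (depth 2)
17: left child of 19 (depth 3)
30: right child of 23 (depth 2)
31: right child of 30 (depth 3)
32: right child of 31 (depth 4)
28: left child of 30 (depth 3)
43: right child of 35 (depth 2)
36: left child of 43 (depth 3)
27: left child of 28 (depth 4)
24: left child of 27 (depth 5)
16: left child of 17 (depth 4)
41: right child of 36 (depth 4)
22: right child of 19 (depth 3)
13: left child of 16 (depth 5)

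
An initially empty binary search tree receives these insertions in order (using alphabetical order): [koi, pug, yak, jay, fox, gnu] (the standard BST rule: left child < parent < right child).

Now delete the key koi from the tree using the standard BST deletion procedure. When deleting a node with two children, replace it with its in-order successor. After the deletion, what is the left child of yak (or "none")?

none

Insert koi: tree is empty, so koi becomes the root.
Insert pug: pug > koi → go right. Place as right child of koi.
Insert yak: yak > koi → go right; yak > pug → go right. Place as right child of pug.
Insert jay: jay < koi → go left. Place as left child of koi.
Insert fox: fox < koi → go left; fox < jay → go left. Place as left child of jay.
Insert gnu: gnu < koi → go left; gnu < jay → go left; gnu > fox → go right. Place as right child of fox.

Delete koi (two children — replace with in-order successor).
After deletion, yak's left child: none.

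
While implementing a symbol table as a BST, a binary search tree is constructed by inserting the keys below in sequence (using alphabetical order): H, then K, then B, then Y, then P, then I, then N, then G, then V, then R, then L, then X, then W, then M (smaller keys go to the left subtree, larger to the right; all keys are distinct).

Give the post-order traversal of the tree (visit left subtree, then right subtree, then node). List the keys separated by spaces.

G B I M L N R W X V P Y K H

H: root
K: right child of H (depth 1)
B: left child of H (depth 1)
Y: right child of K (depth 2)
P: left child of Y (depth 3)
I: left child of K (depth 2)
N: left child of P (depth 4)
G: right child of B (depth 2)
V: right child of P (depth 4)
R: left child of V (depth 5)
L: left child of N (depth 5)
X: right child of V (depth 5)
W: left child of X (depth 6)
M: right child of L (depth 6)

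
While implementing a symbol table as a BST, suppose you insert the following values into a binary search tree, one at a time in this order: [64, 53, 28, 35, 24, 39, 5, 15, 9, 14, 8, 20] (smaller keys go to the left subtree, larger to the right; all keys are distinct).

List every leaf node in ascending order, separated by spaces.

Insert 64: tree is empty, so 64 becomes the root.
Insert 53: 53 < 64 → go left. Place as left child of 64.
Insert 28: 28 < 64 → go left; 28 < 53 → go left. Place as left child of 53.
Insert 35: 35 < 64 → go left; 35 < 53 → go left; 35 > 28 → go right. Place as right child of 28.
Insert 24: 24 < 64 → go left; 24 < 53 → go left; 24 < 28 → go left. Place as left child of 28.
Insert 39: 39 < 64 → go left; 39 < 53 → go left; 39 > 28 → go right; 39 > 35 → go right. Place as right child of 35.
Insert 5: 5 < 64 → go left; 5 < 53 → go left; 5 < 28 → go left; 5 < 24 → go left. Place as left child of 24.
Insert 15: 15 < 64 → go left; 15 < 53 → go left; 15 < 28 → go left; 15 < 24 → go left; 15 > 5 → go right. Place as right child of 5.
Insert 9: 9 < 64 → go left; 9 < 53 → go left; 9 < 28 → go left; 9 < 24 → go left; 9 > 5 → go right; 9 < 15 → go left. Place as left child of 15.
Insert 14: 14 < 64 → go left; 14 < 53 → go left; 14 < 28 → go left; 14 < 24 → go left; 14 > 5 → go right; 14 < 15 → go left; 14 > 9 → go right. Place as right child of 9.
Insert 8: 8 < 64 → go left; 8 < 53 → go left; 8 < 28 → go left; 8 < 24 → go left; 8 > 5 → go right; 8 < 15 → go left; 8 < 9 → go left. Place as left child of 9.
Insert 20: 20 < 64 → go left; 20 < 53 → go left; 20 < 28 → go left; 20 < 24 → go left; 20 > 5 → go right; 20 > 15 → go right. Place as right child of 15.

8 14 20 39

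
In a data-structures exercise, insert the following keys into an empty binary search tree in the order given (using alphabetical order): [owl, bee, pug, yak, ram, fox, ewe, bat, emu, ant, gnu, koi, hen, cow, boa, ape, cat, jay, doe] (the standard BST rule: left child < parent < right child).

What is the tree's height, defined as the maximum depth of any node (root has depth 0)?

7

owl: root
bee: left child of owl (depth 1)
pug: right child of owl (depth 1)
yak: right child of pug (depth 2)
ram: left child of yak (depth 3)
fox: right child of bee (depth 2)
ewe: left child of fox (depth 3)
bat: left child of bee (depth 2)
emu: left child of ewe (depth 4)
ant: left child of bat (depth 3)
gnu: right child of fox (depth 3)
koi: right child of gnu (depth 4)
hen: left child of koi (depth 5)
cow: left child of emu (depth 5)
boa: left child of cow (depth 6)
ape: right child of ant (depth 4)
cat: right child of boa (depth 7)
jay: right child of hen (depth 6)
doe: right child of cow (depth 6)

The deepest node is cat at depth 7.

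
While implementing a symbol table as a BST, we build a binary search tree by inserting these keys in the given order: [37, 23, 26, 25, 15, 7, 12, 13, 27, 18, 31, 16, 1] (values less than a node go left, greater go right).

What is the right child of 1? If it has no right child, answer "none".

Resulting structure (node: left, right):
  37: L=23, R=–
  23: L=15, R=26
  26: L=25, R=27
  25: L=–, R=–
  15: L=7, R=18
  7: L=1, R=12
  12: L=–, R=13
  13: L=–, R=–
  27: L=–, R=31
  18: L=16, R=–
  31: L=–, R=–
  16: L=–, R=–
  1: L=–, R=–

none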